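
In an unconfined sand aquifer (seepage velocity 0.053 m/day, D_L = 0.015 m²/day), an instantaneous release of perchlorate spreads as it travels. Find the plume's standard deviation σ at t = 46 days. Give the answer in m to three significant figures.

Dispersive spreading gives a Gaussian with σ² = 2Dt; advection only shifts the center.
σ = √(2 × 0.015 × 46) = 1.17 m.

1.17 m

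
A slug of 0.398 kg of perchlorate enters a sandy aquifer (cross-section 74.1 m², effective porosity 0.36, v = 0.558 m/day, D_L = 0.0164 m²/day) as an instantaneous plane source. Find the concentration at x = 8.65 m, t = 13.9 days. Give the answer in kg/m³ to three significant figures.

For an instantaneous plane source, C(x,t) = M/(n_e·A·√(4πDt)) · exp(−(x−vt)²/(4Dt)), with n_e·A the pore (flow) area.
Plume center vt = 0.558 × 13.9 = 7.7562 m, so the well at 8.65 m is 0.8938 m downgradient of the peak.
√(4πDt) = 1.693 m, giving peak height M/(n_e·A·√(4πDt)) = 0.398/(0.36 × 74.1 × 1.693) = 0.008813 kg/m³.
(x−vt)²/(4Dt) = (0.8938)²/(4 × 0.0164 × 13.9) = 0.8761; exp(−0.8761) = 0.4164.
C = 0.008813 × 0.4164 = 0.00367 kg/m³.

0.00367 kg/m³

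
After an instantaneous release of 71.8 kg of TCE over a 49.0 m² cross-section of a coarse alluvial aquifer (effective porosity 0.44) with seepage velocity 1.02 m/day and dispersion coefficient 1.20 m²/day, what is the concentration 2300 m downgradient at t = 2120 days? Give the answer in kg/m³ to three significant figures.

0.00290 kg/m³

For an instantaneous plane source, C(x,t) = M/(n_e·A·√(4πDt)) · exp(−(x−vt)²/(4Dt)), with n_e·A the pore (flow) area.
Plume center vt = 1.02 × 2120 = 2162.4 m, so the well at 2300 m is 137.6 m downgradient of the peak.
√(4πDt) = 178.8 m, giving peak height M/(n_e·A·√(4πDt)) = 71.8/(0.44 × 49.0 × 178.8) = 0.01863 kg/m³.
(x−vt)²/(4Dt) = (137.6)²/(4 × 1.20 × 2120) = 1.861; exp(−1.861) = 0.1555.
C = 0.01863 × 0.1555 = 0.00290 kg/m³.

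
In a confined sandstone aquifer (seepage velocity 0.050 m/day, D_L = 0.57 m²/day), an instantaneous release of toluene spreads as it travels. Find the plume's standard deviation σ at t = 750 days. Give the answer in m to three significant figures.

29.2 m

Dispersive spreading gives a Gaussian with σ² = 2Dt; advection only shifts the center.
σ = √(2 × 0.57 × 750) = 29.2 m.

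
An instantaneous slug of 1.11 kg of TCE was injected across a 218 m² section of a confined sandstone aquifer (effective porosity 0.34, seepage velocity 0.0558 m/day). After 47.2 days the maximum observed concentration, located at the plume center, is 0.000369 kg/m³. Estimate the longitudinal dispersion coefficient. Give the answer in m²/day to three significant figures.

2.78 m²/day

At the plume center C_max = M/(n_e·A·√(4πDt)), so D = M²/(4πt·(n_e·A·C_max)²).
n_e·A·C_max = 0.34 × 218 × 0.000369 = 0.02735 kg/m.
D = 1.11²/(4π × 47.2 × 0.02735²) = 2.78 m²/day.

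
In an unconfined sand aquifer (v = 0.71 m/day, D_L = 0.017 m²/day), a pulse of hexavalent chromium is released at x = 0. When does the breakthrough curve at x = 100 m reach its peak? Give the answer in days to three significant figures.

For the 1D instantaneous-source solution, setting ∂C/∂t = 0 at fixed x gives v²t² + 2Dt − x² = 0, so t = (√(D² + v²x²) − D)/v².
√(D² + v²x²) = √(0.017² + 0.71² × 100²) = 71.00; v² = 0.5041.
t = (71.00 − 0.017)/0.5041 = 141 days (vs. the pure-advection estimate x/v = 141 d).

141 days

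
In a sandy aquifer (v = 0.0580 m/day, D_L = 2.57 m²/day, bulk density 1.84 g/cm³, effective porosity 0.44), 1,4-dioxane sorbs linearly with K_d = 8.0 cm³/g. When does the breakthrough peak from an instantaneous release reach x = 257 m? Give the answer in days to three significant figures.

Retardation factor R = 1 + ρ_b·K_d/n = 1 + 1.84 × 8.0/0.44 = 34.45.
Sorption retards both mechanisms: v_R = v/R = 0.001684 m/day, D_R = D/R = 0.07460 m²/day.
Peak time from v_R²t² + 2D_R t − x² = 0: t = (√(D_R² + v_R²x²) − D_R)/v_R².
√(D_R² + v_R²x²) = √(0.07460² + 0.001684² × 257²) = 0.4392; v_R² = 2.836e-06.
t = (0.4392 − 0.07460)/2.836e-06 = 129000 days.

129000 days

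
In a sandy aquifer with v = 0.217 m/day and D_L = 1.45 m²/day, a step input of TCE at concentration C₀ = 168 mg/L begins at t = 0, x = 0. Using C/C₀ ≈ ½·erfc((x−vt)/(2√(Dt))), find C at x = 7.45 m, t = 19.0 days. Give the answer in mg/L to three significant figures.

54.9 mg/L

For a continuous step input, C/C₀ ≈ ½·erfc((x−vt)/(2√(Dt))).
vt = 0.217 × 19.0 = 4.123 m and 2√(Dt) = 2√(1.45 × 19.0) = 10.50 m.
Argument (x−vt)/(2√(Dt)) = (7.45 − 4.123)/10.50 = 0.3169; ½·erfc(0.3169) = 0.3270.
C = 168 × 0.3270 = 54.9 mg/L.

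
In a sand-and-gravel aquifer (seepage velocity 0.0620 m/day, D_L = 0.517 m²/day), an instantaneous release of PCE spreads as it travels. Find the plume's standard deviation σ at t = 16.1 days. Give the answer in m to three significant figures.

Dispersive spreading gives a Gaussian with σ² = 2Dt; advection only shifts the center.
σ = √(2 × 0.517 × 16.1) = 4.08 m.

4.08 m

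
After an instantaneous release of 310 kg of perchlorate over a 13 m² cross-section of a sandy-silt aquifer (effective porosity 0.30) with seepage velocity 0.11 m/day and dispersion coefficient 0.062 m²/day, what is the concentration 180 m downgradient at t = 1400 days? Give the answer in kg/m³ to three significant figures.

0.343 kg/m³

For an instantaneous plane source, C(x,t) = M/(n_e·A·√(4πDt)) · exp(−(x−vt)²/(4Dt)), with n_e·A the pore (flow) area.
Plume center vt = 0.11 × 1400 = 154 m, so the well at 180 m is 26 m downgradient of the peak.
√(4πDt) = 33.03 m, giving peak height M/(n_e·A·√(4πDt)) = 310/(0.30 × 13 × 33.03) = 2.407 kg/m³.
(x−vt)²/(4Dt) = (26)²/(4 × 0.062 × 1400) = 1.947; exp(−1.947) = 0.1427.
C = 2.407 × 0.1427 = 0.343 kg/m³.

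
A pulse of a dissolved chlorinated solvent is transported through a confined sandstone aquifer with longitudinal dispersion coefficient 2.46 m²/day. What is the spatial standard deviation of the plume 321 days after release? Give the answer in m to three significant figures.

39.7 m

Dispersive spreading gives a Gaussian with σ² = 2Dt; advection only shifts the center.
σ = √(2 × 2.46 × 321) = 39.7 m.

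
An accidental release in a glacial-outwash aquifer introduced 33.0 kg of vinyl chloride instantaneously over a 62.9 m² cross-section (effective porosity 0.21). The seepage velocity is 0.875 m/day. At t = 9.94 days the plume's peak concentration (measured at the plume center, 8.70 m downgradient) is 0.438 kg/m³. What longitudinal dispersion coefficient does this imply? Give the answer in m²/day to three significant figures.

0.260 m²/day

At the plume center C_max = M/(n_e·A·√(4πDt)), so D = M²/(4πt·(n_e·A·C_max)²).
n_e·A·C_max = 0.21 × 62.9 × 0.438 = 5.786 kg/m.
D = 33.0²/(4π × 9.94 × 5.786²) = 0.260 m²/day.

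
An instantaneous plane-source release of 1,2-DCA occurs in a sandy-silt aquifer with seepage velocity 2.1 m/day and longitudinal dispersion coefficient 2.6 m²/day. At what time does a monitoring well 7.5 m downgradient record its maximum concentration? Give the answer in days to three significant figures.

3.03 days

For the 1D instantaneous-source solution, setting ∂C/∂t = 0 at fixed x gives v²t² + 2Dt − x² = 0, so t = (√(D² + v²x²) − D)/v².
√(D² + v²x²) = √(2.6² + 2.1² × 7.5²) = 15.96; v² = 4.41.
t = (15.96 − 2.6)/4.41 = 3.03 days (vs. the pure-advection estimate x/v = 3.57 d).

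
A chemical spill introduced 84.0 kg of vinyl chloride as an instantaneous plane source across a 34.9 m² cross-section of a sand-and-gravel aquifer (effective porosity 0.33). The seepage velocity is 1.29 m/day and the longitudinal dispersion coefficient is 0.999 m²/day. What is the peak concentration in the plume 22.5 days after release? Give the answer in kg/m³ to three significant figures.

0.434 kg/m³

The peak of an instantaneous 1D plume sits at x = vt; there the Gaussian factor is 1 and C_max = M/(n_e·A·√(4πDt)), where n_e·A is the pore area the mass is dissolved in.
√(4πDt) = √(4π × 0.999 × 22.5) = 16.81 m, so C_max = 84.0/(0.33 × 34.9 × 16.81) = 0.434 kg/m³.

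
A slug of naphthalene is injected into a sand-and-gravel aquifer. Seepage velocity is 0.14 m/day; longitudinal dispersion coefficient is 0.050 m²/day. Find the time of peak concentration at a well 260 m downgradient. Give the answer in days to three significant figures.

For the 1D instantaneous-source solution, setting ∂C/∂t = 0 at fixed x gives v²t² + 2Dt − x² = 0, so t = (√(D² + v²x²) − D)/v².
√(D² + v²x²) = √(0.050² + 0.14² × 260²) = 36.40; v² = 0.0196.
t = (36.40 − 0.050)/0.0196 = 1850 days (vs. the pure-advection estimate x/v = 1860 d).

1850 days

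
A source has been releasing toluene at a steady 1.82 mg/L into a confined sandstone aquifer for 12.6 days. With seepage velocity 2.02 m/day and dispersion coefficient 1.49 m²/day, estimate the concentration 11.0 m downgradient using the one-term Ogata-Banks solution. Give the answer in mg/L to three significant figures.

1.80 mg/L

For a continuous step input, C/C₀ ≈ ½·erfc((x−vt)/(2√(Dt))).
vt = 2.02 × 12.6 = 25.452 m and 2√(Dt) = 2√(1.49 × 12.6) = 8.666 m.
Argument (x−vt)/(2√(Dt)) = (11.0 − 25.452)/8.666 = -1.668; ½·erfc(-1.668) = 0.9908.
C = 1.82 × 0.9908 = 1.80 mg/L.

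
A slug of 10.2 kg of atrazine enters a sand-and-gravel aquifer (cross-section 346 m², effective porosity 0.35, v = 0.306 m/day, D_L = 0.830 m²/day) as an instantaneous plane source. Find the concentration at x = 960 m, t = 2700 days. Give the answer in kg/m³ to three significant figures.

For an instantaneous plane source, C(x,t) = M/(n_e·A·√(4πDt)) · exp(−(x−vt)²/(4Dt)), with n_e·A the pore (flow) area.
Plume center vt = 0.306 × 2700 = 826.2 m, so the well at 960 m is 133.8 m downgradient of the peak.
√(4πDt) = 167.8 m, giving peak height M/(n_e·A·√(4πDt)) = 10.2/(0.35 × 346 × 167.8) = 0.0005020 kg/m³.
(x−vt)²/(4Dt) = (133.8)²/(4 × 0.830 × 2700) = 1.997; exp(−1.997) = 0.1357.
C = 0.0005020 × 0.1357 = 6.81e-05 kg/m³.

6.81e-05 kg/m³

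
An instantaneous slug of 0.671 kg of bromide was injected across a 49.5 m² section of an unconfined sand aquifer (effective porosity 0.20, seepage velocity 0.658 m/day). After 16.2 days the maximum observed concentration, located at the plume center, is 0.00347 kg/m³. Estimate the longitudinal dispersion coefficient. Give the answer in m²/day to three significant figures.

At the plume center C_max = M/(n_e·A·√(4πDt)), so D = M²/(4πt·(n_e·A·C_max)²).
n_e·A·C_max = 0.20 × 49.5 × 0.00347 = 0.03435 kg/m.
D = 0.671²/(4π × 16.2 × 0.03435²) = 1.87 m²/day.

1.87 m²/day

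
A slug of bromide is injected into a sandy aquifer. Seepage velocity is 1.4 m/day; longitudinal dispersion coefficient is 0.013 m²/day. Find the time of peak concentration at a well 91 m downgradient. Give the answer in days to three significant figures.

65.0 days

For the 1D instantaneous-source solution, setting ∂C/∂t = 0 at fixed x gives v²t² + 2Dt − x² = 0, so t = (√(D² + v²x²) − D)/v².
√(D² + v²x²) = √(0.013² + 1.4² × 91²) = 127.4; v² = 1.96.
t = (127.4 − 0.013)/1.96 = 65.0 days (vs. the pure-advection estimate x/v = 65.0 d).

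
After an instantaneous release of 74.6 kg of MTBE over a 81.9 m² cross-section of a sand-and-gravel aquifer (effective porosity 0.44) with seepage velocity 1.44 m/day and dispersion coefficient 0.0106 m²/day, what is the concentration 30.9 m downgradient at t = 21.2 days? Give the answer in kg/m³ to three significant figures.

1.06 kg/m³

For an instantaneous plane source, C(x,t) = M/(n_e·A·√(4πDt)) · exp(−(x−vt)²/(4Dt)), with n_e·A the pore (flow) area.
Plume center vt = 1.44 × 21.2 = 30.528 m, so the well at 30.9 m is 0.372 m downgradient of the peak.
√(4πDt) = 1.680 m, giving peak height M/(n_e·A·√(4πDt)) = 74.6/(0.44 × 81.9 × 1.680) = 1.232 kg/m³.
(x−vt)²/(4Dt) = (0.372)²/(4 × 0.0106 × 21.2) = 0.1540; exp(−0.1540) = 0.8573.
C = 1.232 × 0.8573 = 1.06 kg/m³.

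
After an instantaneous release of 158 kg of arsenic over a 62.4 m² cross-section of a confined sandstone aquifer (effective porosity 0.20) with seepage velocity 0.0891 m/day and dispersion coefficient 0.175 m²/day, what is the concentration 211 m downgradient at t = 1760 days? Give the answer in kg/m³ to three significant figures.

For an instantaneous plane source, C(x,t) = M/(n_e·A·√(4πDt)) · exp(−(x−vt)²/(4Dt)), with n_e·A the pore (flow) area.
Plume center vt = 0.0891 × 1760 = 156.816 m, so the well at 211 m is 54.184 m downgradient of the peak.
√(4πDt) = 62.21 m, giving peak height M/(n_e·A·√(4πDt)) = 158/(0.20 × 62.4 × 62.21) = 0.2035 kg/m³.
(x−vt)²/(4Dt) = (54.184)²/(4 × 0.175 × 1760) = 2.383; exp(−2.383) = 0.09227.
C = 0.2035 × 0.09227 = 0.0188 kg/m³.

0.0188 kg/m³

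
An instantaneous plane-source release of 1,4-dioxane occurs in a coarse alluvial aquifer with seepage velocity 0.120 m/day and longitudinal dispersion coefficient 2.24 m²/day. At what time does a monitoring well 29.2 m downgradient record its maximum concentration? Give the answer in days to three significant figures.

133 days

For the 1D instantaneous-source solution, setting ∂C/∂t = 0 at fixed x gives v²t² + 2Dt − x² = 0, so t = (√(D² + v²x²) − D)/v².
√(D² + v²x²) = √(2.24² + 0.120² × 29.2²) = 4.159; v² = 0.0144.
t = (4.159 − 2.24)/0.0144 = 133 days (vs. the pure-advection estimate x/v = 243 d).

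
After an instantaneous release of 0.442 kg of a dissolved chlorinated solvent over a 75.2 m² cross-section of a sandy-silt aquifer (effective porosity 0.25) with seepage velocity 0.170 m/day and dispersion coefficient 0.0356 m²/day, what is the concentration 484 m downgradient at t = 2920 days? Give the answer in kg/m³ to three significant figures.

0.000449 kg/m³

For an instantaneous plane source, C(x,t) = M/(n_e·A·√(4πDt)) · exp(−(x−vt)²/(4Dt)), with n_e·A the pore (flow) area.
Plume center vt = 0.170 × 2920 = 496.4 m, so the well at 484 m is 12.4 m upgradient of the peak.
√(4πDt) = 36.14 m, giving peak height M/(n_e·A·√(4πDt)) = 0.442/(0.25 × 75.2 × 36.14) = 0.0006505 kg/m³.
(x−vt)²/(4Dt) = (-12.4)²/(4 × 0.0356 × 2920) = 0.3698; exp(−0.3698) = 0.6909.
C = 0.0006505 × 0.6909 = 0.000449 kg/m³.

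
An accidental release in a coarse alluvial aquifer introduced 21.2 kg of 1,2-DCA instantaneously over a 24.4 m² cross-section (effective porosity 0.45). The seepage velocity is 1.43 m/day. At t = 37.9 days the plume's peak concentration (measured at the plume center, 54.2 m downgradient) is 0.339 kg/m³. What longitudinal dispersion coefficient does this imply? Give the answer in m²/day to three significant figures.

At the plume center C_max = M/(n_e·A·√(4πDt)), so D = M²/(4πt·(n_e·A·C_max)²).
n_e·A·C_max = 0.45 × 24.4 × 0.339 = 3.722 kg/m.
D = 21.2²/(4π × 37.9 × 3.722²) = 0.0681 m²/day.

0.0681 m²/day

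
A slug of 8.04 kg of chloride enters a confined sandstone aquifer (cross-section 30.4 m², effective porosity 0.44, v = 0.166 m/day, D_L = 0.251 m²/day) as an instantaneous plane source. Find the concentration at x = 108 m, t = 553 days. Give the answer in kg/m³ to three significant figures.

0.00897 kg/m³

For an instantaneous plane source, C(x,t) = M/(n_e·A·√(4πDt)) · exp(−(x−vt)²/(4Dt)), with n_e·A the pore (flow) area.
Plume center vt = 0.166 × 553 = 91.798 m, so the well at 108 m is 16.202 m downgradient of the peak.
√(4πDt) = 41.76 m, giving peak height M/(n_e·A·√(4πDt)) = 8.04/(0.44 × 30.4 × 41.76) = 0.01439 kg/m³.
(x−vt)²/(4Dt) = (16.202)²/(4 × 0.251 × 553) = 0.4728; exp(−0.4728) = 0.6233.
C = 0.01439 × 0.6233 = 0.00897 kg/m³.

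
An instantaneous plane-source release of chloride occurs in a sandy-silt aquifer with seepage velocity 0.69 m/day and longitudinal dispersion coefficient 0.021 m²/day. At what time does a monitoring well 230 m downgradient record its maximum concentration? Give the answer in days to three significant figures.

333 days

For the 1D instantaneous-source solution, setting ∂C/∂t = 0 at fixed x gives v²t² + 2Dt − x² = 0, so t = (√(D² + v²x²) − D)/v².
√(D² + v²x²) = √(0.021² + 0.69² × 230²) = 158.7; v² = 0.4761.
t = (158.7 − 0.021)/0.4761 = 333 days (vs. the pure-advection estimate x/v = 333 d).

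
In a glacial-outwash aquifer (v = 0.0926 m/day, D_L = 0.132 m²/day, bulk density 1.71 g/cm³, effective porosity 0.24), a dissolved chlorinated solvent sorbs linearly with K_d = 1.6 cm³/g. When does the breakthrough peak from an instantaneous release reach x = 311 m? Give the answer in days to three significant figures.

Retardation factor R = 1 + ρ_b·K_d/n = 1 + 1.71 × 1.6/0.24 = 12.40.
Sorption retards both mechanisms: v_R = v/R = 0.007468 m/day, D_R = D/R = 0.01065 m²/day.
Peak time from v_R²t² + 2D_R t − x² = 0: t = (√(D_R² + v_R²x²) − D_R)/v_R².
√(D_R² + v_R²x²) = √(0.01065² + 0.007468² × 311²) = 2.323; v_R² = 5.577e-05.
t = (2.323 − 0.01065)/5.577e-05 = 41500 days.

41500 days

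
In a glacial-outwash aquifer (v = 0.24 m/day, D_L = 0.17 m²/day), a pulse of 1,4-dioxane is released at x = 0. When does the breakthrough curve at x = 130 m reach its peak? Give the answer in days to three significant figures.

For the 1D instantaneous-source solution, setting ∂C/∂t = 0 at fixed x gives v²t² + 2Dt − x² = 0, so t = (√(D² + v²x²) − D)/v².
√(D² + v²x²) = √(0.17² + 0.24² × 130²) = 31.20; v² = 0.0576.
t = (31.20 − 0.17)/0.0576 = 539 days (vs. the pure-advection estimate x/v = 542 d).

539 days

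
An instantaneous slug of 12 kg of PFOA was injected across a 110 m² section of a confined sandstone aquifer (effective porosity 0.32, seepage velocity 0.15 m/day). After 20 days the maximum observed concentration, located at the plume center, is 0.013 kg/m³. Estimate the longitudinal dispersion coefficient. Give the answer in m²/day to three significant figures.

At the plume center C_max = M/(n_e·A·√(4πDt)), so D = M²/(4πt·(n_e·A·C_max)²).
n_e·A·C_max = 0.32 × 110 × 0.013 = 0.4576 kg/m.
D = 12²/(4π × 20 × 0.4576²) = 2.74 m²/day.

2.74 m²/day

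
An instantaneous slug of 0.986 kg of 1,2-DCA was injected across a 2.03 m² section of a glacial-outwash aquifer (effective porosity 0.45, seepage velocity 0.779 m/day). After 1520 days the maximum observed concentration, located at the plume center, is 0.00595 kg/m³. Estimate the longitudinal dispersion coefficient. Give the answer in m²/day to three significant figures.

At the plume center C_max = M/(n_e·A·√(4πDt)), so D = M²/(4πt·(n_e·A·C_max)²).
n_e·A·C_max = 0.45 × 2.03 × 0.00595 = 0.005435 kg/m.
D = 0.986²/(4π × 1520 × 0.005435²) = 1.72 m²/day.

1.72 m²/day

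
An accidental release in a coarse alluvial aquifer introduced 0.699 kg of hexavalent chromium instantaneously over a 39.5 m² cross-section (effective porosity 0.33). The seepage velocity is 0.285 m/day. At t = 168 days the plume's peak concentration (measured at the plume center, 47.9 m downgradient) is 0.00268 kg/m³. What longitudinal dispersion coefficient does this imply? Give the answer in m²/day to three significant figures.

At the plume center C_max = M/(n_e·A·√(4πDt)), so D = M²/(4πt·(n_e·A·C_max)²).
n_e·A·C_max = 0.33 × 39.5 × 0.00268 = 0.03493 kg/m.
D = 0.699²/(4π × 168 × 0.03493²) = 0.190 m²/day.

0.190 m²/day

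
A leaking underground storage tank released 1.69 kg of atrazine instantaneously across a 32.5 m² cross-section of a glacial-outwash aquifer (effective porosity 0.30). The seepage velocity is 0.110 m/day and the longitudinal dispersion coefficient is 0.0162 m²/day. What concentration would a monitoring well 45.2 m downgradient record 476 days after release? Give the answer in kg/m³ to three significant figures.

For an instantaneous plane source, C(x,t) = M/(n_e·A·√(4πDt)) · exp(−(x−vt)²/(4Dt)), with n_e·A the pore (flow) area.
Plume center vt = 0.110 × 476 = 52.36 m, so the well at 45.2 m is 7.16 m upgradient of the peak.
√(4πDt) = 9.844 m, giving peak height M/(n_e·A·√(4πDt)) = 1.69/(0.30 × 32.5 × 9.844) = 0.01761 kg/m³.
(x−vt)²/(4Dt) = (-7.16)²/(4 × 0.0162 × 476) = 1.662; exp(−1.662) = 0.1898.
C = 0.01761 × 0.1898 = 0.00334 kg/m³.

0.00334 kg/m³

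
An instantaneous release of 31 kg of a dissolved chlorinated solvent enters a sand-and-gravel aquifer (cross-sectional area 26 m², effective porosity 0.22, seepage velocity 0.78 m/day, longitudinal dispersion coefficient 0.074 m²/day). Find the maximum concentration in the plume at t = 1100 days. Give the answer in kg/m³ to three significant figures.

0.169 kg/m³

The peak of an instantaneous 1D plume sits at x = vt; there the Gaussian factor is 1 and C_max = M/(n_e·A·√(4πDt)), where n_e·A is the pore area the mass is dissolved in.
√(4πDt) = √(4π × 0.074 × 1100) = 31.98 m, so C_max = 31/(0.22 × 26 × 31.98) = 0.169 kg/m³.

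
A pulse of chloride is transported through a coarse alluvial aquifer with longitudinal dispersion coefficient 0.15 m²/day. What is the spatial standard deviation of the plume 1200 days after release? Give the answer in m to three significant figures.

19.0 m

Dispersive spreading gives a Gaussian with σ² = 2Dt; advection only shifts the center.
σ = √(2 × 0.15 × 1200) = 19.0 m.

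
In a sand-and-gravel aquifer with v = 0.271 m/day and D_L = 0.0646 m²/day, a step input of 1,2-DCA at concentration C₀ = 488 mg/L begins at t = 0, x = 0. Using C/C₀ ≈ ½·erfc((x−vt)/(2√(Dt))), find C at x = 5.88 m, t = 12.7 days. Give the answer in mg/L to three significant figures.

13.9 mg/L

For a continuous step input, C/C₀ ≈ ½·erfc((x−vt)/(2√(Dt))).
vt = 0.271 × 12.7 = 3.4417 m and 2√(Dt) = 2√(0.0646 × 12.7) = 1.812 m.
Argument (x−vt)/(2√(Dt)) = (5.88 − 3.4417)/1.812 = 1.346; ½·erfc(1.346) = 0.02849.
C = 488 × 0.02849 = 13.9 mg/L.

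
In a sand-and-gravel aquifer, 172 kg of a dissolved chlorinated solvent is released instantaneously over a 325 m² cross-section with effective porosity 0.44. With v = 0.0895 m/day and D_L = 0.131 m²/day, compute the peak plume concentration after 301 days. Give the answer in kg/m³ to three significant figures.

0.0540 kg/m³

The peak of an instantaneous 1D plume sits at x = vt; there the Gaussian factor is 1 and C_max = M/(n_e·A·√(4πDt)), where n_e·A is the pore area the mass is dissolved in.
√(4πDt) = √(4π × 0.131 × 301) = 22.26 m, so C_max = 172/(0.44 × 325 × 22.26) = 0.0540 kg/m³.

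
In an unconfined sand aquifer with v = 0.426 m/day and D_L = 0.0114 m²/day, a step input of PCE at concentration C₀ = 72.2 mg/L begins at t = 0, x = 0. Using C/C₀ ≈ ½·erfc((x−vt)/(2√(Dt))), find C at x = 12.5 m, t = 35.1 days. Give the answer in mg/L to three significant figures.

For a continuous step input, C/C₀ ≈ ½·erfc((x−vt)/(2√(Dt))).
vt = 0.426 × 35.1 = 14.9526 m and 2√(Dt) = 2√(0.0114 × 35.1) = 1.265 m.
Argument (x−vt)/(2√(Dt)) = (12.5 − 14.9526)/1.265 = -1.939; ½·erfc(-1.939) = 0.9969.
C = 72.2 × 0.9969 = 72.0 mg/L.

72.0 mg/L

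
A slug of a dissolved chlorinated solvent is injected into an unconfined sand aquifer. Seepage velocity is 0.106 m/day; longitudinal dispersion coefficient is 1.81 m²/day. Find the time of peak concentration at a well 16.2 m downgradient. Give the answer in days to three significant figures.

For the 1D instantaneous-source solution, setting ∂C/∂t = 0 at fixed x gives v²t² + 2Dt − x² = 0, so t = (√(D² + v²x²) − D)/v².
√(D² + v²x²) = √(1.81² + 0.106² × 16.2²) = 2.495; v² = 0.011236.
t = (2.495 − 1.81)/0.011236 = 61.0 days (vs. the pure-advection estimate x/v = 153 d).

61.0 days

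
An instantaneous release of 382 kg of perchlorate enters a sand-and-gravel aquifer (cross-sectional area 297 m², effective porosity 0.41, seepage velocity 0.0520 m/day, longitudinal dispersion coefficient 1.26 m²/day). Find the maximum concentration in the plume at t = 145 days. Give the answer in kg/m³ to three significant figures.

0.0655 kg/m³

The peak of an instantaneous 1D plume sits at x = vt; there the Gaussian factor is 1 and C_max = M/(n_e·A·√(4πDt)), where n_e·A is the pore area the mass is dissolved in.
√(4πDt) = √(4π × 1.26 × 145) = 47.92 m, so C_max = 382/(0.41 × 297 × 47.92) = 0.0655 kg/m³.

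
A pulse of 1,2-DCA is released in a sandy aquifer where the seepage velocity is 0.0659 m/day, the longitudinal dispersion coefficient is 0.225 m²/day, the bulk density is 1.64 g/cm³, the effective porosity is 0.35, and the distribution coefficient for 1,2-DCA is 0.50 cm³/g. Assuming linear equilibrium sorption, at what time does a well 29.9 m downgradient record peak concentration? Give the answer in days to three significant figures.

1350 days

Retardation factor R = 1 + ρ_b·K_d/n = 1 + 1.64 × 0.50/0.35 = 3.343.
Sorption retards both mechanisms: v_R = v/R = 0.01971 m/day, D_R = D/R = 0.06730 m²/day.
Peak time from v_R²t² + 2D_R t − x² = 0: t = (√(D_R² + v_R²x²) − D_R)/v_R².
√(D_R² + v_R²x²) = √(0.06730² + 0.01971² × 29.9²) = 0.5932; v_R² = 0.0003885.
t = (0.5932 − 0.06730)/0.0003885 = 1350 days.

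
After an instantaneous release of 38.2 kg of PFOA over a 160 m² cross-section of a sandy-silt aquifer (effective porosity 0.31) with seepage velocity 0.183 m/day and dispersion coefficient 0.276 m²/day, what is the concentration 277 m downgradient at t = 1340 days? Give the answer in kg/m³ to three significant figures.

0.00571 kg/m³

For an instantaneous plane source, C(x,t) = M/(n_e·A·√(4πDt)) · exp(−(x−vt)²/(4Dt)), with n_e·A the pore (flow) area.
Plume center vt = 0.183 × 1340 = 245.22 m, so the well at 277 m is 31.78 m downgradient of the peak.
√(4πDt) = 68.17 m, giving peak height M/(n_e·A·√(4πDt)) = 38.2/(0.31 × 160 × 68.17) = 0.01130 kg/m³.
(x−vt)²/(4Dt) = (31.78)²/(4 × 0.276 × 1340) = 0.6827; exp(−0.6827) = 0.5053.
C = 0.01130 × 0.5053 = 0.00571 kg/m³.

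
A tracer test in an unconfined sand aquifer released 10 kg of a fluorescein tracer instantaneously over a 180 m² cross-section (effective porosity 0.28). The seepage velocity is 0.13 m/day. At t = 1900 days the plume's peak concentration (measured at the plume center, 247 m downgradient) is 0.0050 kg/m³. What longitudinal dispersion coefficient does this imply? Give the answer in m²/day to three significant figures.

0.0660 m²/day

At the plume center C_max = M/(n_e·A·√(4πDt)), so D = M²/(4πt·(n_e·A·C_max)²).
n_e·A·C_max = 0.28 × 180 × 0.0050 = 0.2520 kg/m.
D = 10²/(4π × 1900 × 0.2520²) = 0.0660 m²/day.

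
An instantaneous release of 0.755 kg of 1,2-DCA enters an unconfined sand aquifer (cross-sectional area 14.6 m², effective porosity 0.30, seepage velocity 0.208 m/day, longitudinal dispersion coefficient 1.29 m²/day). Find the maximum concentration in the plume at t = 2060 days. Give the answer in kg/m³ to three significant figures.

The peak of an instantaneous 1D plume sits at x = vt; there the Gaussian factor is 1 and C_max = M/(n_e·A·√(4πDt)), where n_e·A is the pore area the mass is dissolved in.
√(4πDt) = √(4π × 1.29 × 2060) = 182.7 m, so C_max = 0.755/(0.30 × 14.6 × 182.7) = 0.000943 kg/m³.

0.000943 kg/m³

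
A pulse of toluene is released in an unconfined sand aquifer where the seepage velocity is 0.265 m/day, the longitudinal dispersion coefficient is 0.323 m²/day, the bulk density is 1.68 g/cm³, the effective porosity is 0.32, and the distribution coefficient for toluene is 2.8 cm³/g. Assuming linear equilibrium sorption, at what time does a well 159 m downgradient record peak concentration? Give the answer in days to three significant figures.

Retardation factor R = 1 + ρ_b·K_d/n = 1 + 1.68 × 2.8/0.32 = 15.70.
Sorption retards both mechanisms: v_R = v/R = 0.01688 m/day, D_R = D/R = 0.02057 m²/day.
Peak time from v_R²t² + 2D_R t − x² = 0: t = (√(D_R² + v_R²x²) − D_R)/v_R².
√(D_R² + v_R²x²) = √(0.02057² + 0.01688² × 159²) = 2.684; v_R² = 0.0002849.
t = (2.684 − 0.02057)/0.0002849 = 9350 days.

9350 days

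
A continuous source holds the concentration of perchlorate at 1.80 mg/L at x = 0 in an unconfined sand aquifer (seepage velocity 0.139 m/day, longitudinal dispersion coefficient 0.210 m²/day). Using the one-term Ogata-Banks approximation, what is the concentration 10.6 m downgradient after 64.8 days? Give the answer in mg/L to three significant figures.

For a continuous step input, C/C₀ ≈ ½·erfc((x−vt)/(2√(Dt))).
vt = 0.139 × 64.8 = 9.0072 m and 2√(Dt) = 2√(0.210 × 64.8) = 7.378 m.
Argument (x−vt)/(2√(Dt)) = (10.6 − 9.0072)/7.378 = 0.2159; ½·erfc(0.2159) = 0.3801.
C = 1.80 × 0.3801 = 0.684 mg/L.

0.684 mg/L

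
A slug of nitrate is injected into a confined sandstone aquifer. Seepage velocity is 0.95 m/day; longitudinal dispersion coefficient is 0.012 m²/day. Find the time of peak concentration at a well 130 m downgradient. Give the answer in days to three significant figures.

137 days

For the 1D instantaneous-source solution, setting ∂C/∂t = 0 at fixed x gives v²t² + 2Dt − x² = 0, so t = (√(D² + v²x²) − D)/v².
√(D² + v²x²) = √(0.012² + 0.95² × 130²) = 123.5; v² = 0.9025.
t = (123.5 − 0.012)/0.9025 = 137 days (vs. the pure-advection estimate x/v = 137 d).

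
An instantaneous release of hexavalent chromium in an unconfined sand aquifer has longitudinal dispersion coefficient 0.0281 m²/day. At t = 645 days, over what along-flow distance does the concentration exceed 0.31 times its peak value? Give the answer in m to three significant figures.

18.4 m

The plume is Gaussian with σ = √(2Dt) = √(2 × 0.0281 × 645) = 6.021 m.
C/C_peak = exp(−Δx²/(2σ²)) = 0.31 ⇒ Δx = σ·√(−2 ln 0.31) = 6.021 × 1.530 = 9.212 m.
Width = 2Δx = 18.4 m.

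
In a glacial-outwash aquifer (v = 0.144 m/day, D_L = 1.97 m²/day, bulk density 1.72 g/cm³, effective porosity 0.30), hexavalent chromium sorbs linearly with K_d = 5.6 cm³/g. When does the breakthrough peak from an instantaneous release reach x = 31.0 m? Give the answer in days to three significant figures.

Retardation factor R = 1 + ρ_b·K_d/n = 1 + 1.72 × 5.6/0.30 = 33.11.
Sorption retards both mechanisms: v_R = v/R = 0.004349 m/day, D_R = D/R = 0.05950 m²/day.
Peak time from v_R²t² + 2D_R t − x² = 0: t = (√(D_R² + v_R²x²) − D_R)/v_R².
√(D_R² + v_R²x²) = √(0.05950² + 0.004349² × 31.0²) = 0.1474; v_R² = 1.891e-05.
t = (0.1474 − 0.05950)/1.891e-05 = 4650 days.

4650 days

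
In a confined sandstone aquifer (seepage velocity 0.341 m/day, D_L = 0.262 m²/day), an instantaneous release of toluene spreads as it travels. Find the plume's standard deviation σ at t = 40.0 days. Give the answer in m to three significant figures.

4.58 m

Dispersive spreading gives a Gaussian with σ² = 2Dt; advection only shifts the center.
σ = √(2 × 0.262 × 40.0) = 4.58 m.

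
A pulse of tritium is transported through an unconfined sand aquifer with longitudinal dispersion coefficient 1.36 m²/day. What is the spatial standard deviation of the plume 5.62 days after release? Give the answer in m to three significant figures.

3.91 m

Dispersive spreading gives a Gaussian with σ² = 2Dt; advection only shifts the center.
σ = √(2 × 1.36 × 5.62) = 3.91 m.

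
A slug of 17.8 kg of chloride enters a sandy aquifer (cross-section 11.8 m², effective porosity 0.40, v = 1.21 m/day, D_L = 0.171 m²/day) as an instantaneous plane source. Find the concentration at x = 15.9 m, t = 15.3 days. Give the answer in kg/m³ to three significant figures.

0.343 kg/m³

For an instantaneous plane source, C(x,t) = M/(n_e·A·√(4πDt)) · exp(−(x−vt)²/(4Dt)), with n_e·A the pore (flow) area.
Plume center vt = 1.21 × 15.3 = 18.513 m, so the well at 15.9 m is 2.613 m upgradient of the peak.
√(4πDt) = 5.734 m, giving peak height M/(n_e·A·√(4πDt)) = 17.8/(0.40 × 11.8 × 5.734) = 0.6577 kg/m³.
(x−vt)²/(4Dt) = (-2.613)²/(4 × 0.171 × 15.3) = 0.6524; exp(−0.6524) = 0.5208.
C = 0.6577 × 0.5208 = 0.343 kg/m³.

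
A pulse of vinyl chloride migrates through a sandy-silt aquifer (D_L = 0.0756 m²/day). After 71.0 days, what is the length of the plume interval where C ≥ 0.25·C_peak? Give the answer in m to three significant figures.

The plume is Gaussian with σ = √(2Dt) = √(2 × 0.0756 × 71.0) = 3.276 m.
C/C_peak = exp(−Δx²/(2σ²)) = 0.25 ⇒ Δx = σ·√(−2 ln 0.25) = 3.276 × 1.665 = 5.455 m.
Width = 2Δx = 10.9 m.

10.9 m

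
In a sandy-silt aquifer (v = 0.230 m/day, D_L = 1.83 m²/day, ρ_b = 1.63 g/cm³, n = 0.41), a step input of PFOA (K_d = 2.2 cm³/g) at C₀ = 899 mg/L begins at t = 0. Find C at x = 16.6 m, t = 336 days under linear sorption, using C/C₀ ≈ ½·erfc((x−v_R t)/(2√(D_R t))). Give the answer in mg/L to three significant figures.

Retardation factor R = 1 + ρ_b·K_d/n = 1 + 1.63 × 2.2/0.41 = 9.746.
Sorption retards both mechanisms: v_R = v/R = 0.02360 m/day, D_R = D/R = 0.1878 m²/day.
v_R·t = 0.02360 × 336 = 7.9296 m; 2√(D_R t) = 15.89 m; argument = (16.6 − 7.9296)/15.89 = 0.5457.
C = C₀ × ½·erfc(0.5457) = 899 × 0.2201 = 198 mg/L.

198 mg/L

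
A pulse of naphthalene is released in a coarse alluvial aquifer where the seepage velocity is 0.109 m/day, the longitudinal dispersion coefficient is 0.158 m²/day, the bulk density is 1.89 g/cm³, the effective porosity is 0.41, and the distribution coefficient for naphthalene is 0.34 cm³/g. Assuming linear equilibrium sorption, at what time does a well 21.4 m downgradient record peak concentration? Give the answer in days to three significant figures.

Retardation factor R = 1 + ρ_b·K_d/n = 1 + 1.89 × 0.34/0.41 = 2.567.
Sorption retards both mechanisms: v_R = v/R = 0.04246 m/day, D_R = D/R = 0.06155 m²/day.
Peak time from v_R²t² + 2D_R t − x² = 0: t = (√(D_R² + v_R²x²) − D_R)/v_R².
√(D_R² + v_R²x²) = √(0.06155² + 0.04246² × 21.4²) = 0.9107; v_R² = 0.001803.
t = (0.9107 − 0.06155)/0.001803 = 471 days.

471 days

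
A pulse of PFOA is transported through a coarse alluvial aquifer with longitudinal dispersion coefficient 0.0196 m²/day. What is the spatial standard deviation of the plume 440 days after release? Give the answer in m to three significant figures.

4.15 m

Dispersive spreading gives a Gaussian with σ² = 2Dt; advection only shifts the center.
σ = √(2 × 0.0196 × 440) = 4.15 m.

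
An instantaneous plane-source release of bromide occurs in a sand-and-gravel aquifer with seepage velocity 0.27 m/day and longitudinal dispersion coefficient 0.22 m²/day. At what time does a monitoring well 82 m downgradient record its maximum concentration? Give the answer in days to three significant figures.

301 days

For the 1D instantaneous-source solution, setting ∂C/∂t = 0 at fixed x gives v²t² + 2Dt − x² = 0, so t = (√(D² + v²x²) − D)/v².
√(D² + v²x²) = √(0.22² + 0.27² × 82²) = 22.14; v² = 0.0729.
t = (22.14 − 0.22)/0.0729 = 301 days (vs. the pure-advection estimate x/v = 304 d).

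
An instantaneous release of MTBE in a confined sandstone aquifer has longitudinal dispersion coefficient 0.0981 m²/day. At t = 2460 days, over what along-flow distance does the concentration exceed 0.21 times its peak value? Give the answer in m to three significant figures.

The plume is Gaussian with σ = √(2Dt) = √(2 × 0.0981 × 2460) = 21.97 m.
C/C_peak = exp(−Δx²/(2σ²)) = 0.21 ⇒ Δx = σ·√(−2 ln 0.21) = 21.97 × 1.767 = 38.82 m.
Width = 2Δx = 77.6 m.

77.6 m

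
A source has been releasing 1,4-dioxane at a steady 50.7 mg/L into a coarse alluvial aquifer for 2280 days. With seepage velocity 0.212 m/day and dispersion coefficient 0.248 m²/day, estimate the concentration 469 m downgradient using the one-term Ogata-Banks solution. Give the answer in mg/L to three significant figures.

For a continuous step input, C/C₀ ≈ ½·erfc((x−vt)/(2√(Dt))).
vt = 0.212 × 2280 = 483.36 m and 2√(Dt) = 2√(0.248 × 2280) = 47.56 m.
Argument (x−vt)/(2√(Dt)) = (469 − 483.36)/47.56 = -0.3019; ½·erfc(-0.3019) = 0.6653.
C = 50.7 × 0.6653 = 33.7 mg/L.

33.7 mg/L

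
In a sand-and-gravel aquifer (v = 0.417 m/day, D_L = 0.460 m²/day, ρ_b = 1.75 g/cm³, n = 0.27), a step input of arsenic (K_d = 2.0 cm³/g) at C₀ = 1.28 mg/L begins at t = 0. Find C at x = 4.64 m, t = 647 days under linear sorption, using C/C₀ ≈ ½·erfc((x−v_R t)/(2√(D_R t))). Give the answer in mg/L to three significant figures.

Retardation factor R = 1 + ρ_b·K_d/n = 1 + 1.75 × 2.0/0.27 = 13.96.
Sorption retards both mechanisms: v_R = v/R = 0.02987 m/day, D_R = D/R = 0.03295 m²/day.
v_R·t = 0.02987 × 647 = 19.32589 m; 2√(D_R t) = 9.234 m; argument = (4.64 − 19.32589)/9.234 = -1.590.
C = C₀ × ½·erfc(-1.590) = 1.28 × 0.9877 = 1.26 mg/L.

1.26 mg/L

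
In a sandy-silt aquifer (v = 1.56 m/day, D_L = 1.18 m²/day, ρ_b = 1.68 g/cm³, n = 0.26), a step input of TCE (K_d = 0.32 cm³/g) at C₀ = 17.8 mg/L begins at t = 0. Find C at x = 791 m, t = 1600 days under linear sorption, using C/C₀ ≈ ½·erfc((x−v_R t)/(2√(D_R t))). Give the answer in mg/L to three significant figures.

Retardation factor R = 1 + ρ_b·K_d/n = 1 + 1.68 × 0.32/0.26 = 3.068.
Sorption retards both mechanisms: v_R = v/R = 0.5085 m/day, D_R = D/R = 0.3846 m²/day.
v_R·t = 0.5085 × 1600 = 813.6 m; 2√(D_R t) = 49.61 m; argument = (791 − 813.6)/49.61 = -0.4556.
C = C₀ × ½·erfc(-0.4556) = 17.8 × 0.7403 = 13.2 mg/L.

13.2 mg/L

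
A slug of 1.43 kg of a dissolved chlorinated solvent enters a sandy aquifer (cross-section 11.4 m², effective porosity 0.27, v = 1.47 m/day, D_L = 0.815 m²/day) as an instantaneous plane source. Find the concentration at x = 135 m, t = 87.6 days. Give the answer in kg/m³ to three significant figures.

For an instantaneous plane source, C(x,t) = M/(n_e·A·√(4πDt)) · exp(−(x−vt)²/(4Dt)), with n_e·A the pore (flow) area.
Plume center vt = 1.47 × 87.6 = 128.772 m, so the well at 135 m is 6.228 m downgradient of the peak.
√(4πDt) = 29.95 m, giving peak height M/(n_e·A·√(4πDt)) = 1.43/(0.27 × 11.4 × 29.95) = 0.01551 kg/m³.
(x−vt)²/(4Dt) = (6.228)²/(4 × 0.815 × 87.6) = 0.1358; exp(−0.1358) = 0.8730.
C = 0.01551 × 0.8730 = 0.0135 kg/m³.

0.0135 kg/m³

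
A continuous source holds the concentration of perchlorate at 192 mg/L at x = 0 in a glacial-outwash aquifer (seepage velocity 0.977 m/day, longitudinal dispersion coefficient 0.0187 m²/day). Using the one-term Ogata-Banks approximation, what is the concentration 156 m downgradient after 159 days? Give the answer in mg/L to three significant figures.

75.6 mg/L

For a continuous step input, C/C₀ ≈ ½·erfc((x−vt)/(2√(Dt))).
vt = 0.977 × 159 = 155.343 m and 2√(Dt) = 2√(0.0187 × 159) = 3.449 m.
Argument (x−vt)/(2√(Dt)) = (156 − 155.343)/3.449 = 0.1905; ½·erfc(0.1905) = 0.3938.
C = 192 × 0.3938 = 75.6 mg/L.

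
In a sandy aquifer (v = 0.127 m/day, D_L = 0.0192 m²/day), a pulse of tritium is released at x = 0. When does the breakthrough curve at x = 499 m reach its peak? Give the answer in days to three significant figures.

3930 days

For the 1D instantaneous-source solution, setting ∂C/∂t = 0 at fixed x gives v²t² + 2Dt − x² = 0, so t = (√(D² + v²x²) − D)/v².
√(D² + v²x²) = √(0.0192² + 0.127² × 499²) = 63.37; v² = 0.016129.
t = (63.37 − 0.0192)/0.016129 = 3930 days (vs. the pure-advection estimate x/v = 3930 d).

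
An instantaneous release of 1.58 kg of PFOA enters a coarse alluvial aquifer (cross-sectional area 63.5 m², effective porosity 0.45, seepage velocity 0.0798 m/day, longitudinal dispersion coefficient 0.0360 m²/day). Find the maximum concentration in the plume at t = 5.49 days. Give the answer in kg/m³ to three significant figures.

The peak of an instantaneous 1D plume sits at x = vt; there the Gaussian factor is 1 and C_max = M/(n_e·A·√(4πDt)), where n_e·A is the pore area the mass is dissolved in.
√(4πDt) = √(4π × 0.0360 × 5.49) = 1.576 m, so C_max = 1.58/(0.45 × 63.5 × 1.576) = 0.0351 kg/m³.

0.0351 kg/m³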